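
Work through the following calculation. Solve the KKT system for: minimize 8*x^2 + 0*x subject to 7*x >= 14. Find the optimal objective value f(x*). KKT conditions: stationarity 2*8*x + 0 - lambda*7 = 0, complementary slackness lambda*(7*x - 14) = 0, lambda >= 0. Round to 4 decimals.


Step 1: Try lambda = 0 (constraint inactive).
x_unc = 0/(2*8) = 0.0
Check: 7*0.0 = 0.0 < 14 -- violated!
Step 2: Constraint must be active: 7*x = 14
x* = 14/7 = 2.0
lambda = (2*8*2.0 + 0)/7 = 4.5714
Step 3: Compute optimal value.
f(x*) = 8*2.0^2 + 0*2.0 = 32.0


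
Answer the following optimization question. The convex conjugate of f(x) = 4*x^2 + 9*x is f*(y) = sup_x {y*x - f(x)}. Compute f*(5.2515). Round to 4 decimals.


f*(y) = sup_x {y*x - a*x^2 - b*x} = sup_x {(y-b)*x - a*x^2}
FOC: (y - b) - 2a*x = 0 => x* = (y - b)/(2a)
x* = (5.2515 - 9)/(2*4) = -0.4686
f*(5.2515) = (y-b)^2/(4a) = (5.2515 - 9)^2/(4*4)
= 14.0513/16 = 0.8782


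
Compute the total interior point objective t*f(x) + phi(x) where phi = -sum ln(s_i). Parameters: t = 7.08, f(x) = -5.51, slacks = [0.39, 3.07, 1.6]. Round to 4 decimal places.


Step 1: Compute log-barrier.
ln values: [-0.9416, 1.1217, 0.47]
phi = -(-0.9416 + 1.1217 + 0.47) = -0.6501
Step 2: Compute augmented objective.
t*f(x) = 7.08*-5.51 = -39.0108
Total = -39.0108 - 0.6501 = -39.6609


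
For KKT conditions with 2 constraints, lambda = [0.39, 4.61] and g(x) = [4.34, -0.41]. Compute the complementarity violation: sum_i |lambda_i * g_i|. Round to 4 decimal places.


KKT complementary slackness check:
lambda_1 * g_1 = 0.39 * 4.34 = 1.6926
lambda_2 * g_2 = 4.61 * -0.41 = -1.8901
Total violation = 1.6926 + 1.8901 = 3.5827


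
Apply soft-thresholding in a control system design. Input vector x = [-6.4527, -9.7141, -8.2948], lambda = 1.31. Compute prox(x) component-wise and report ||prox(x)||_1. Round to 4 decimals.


Soft-thresholding with lambda = 1.31:
prox(-6.4527) = sign(-6.4527)*max(|-6.4527| - 1.31, 0) = -5.1427
prox(-9.7141) = sign(-9.7141)*max(|-9.7141| - 1.31, 0) = -8.4041
prox(-8.2948) = sign(-8.2948)*max(|-8.2948| - 1.31, 0) = -6.9848
prox(x) = [-5.1427, -8.4041, -6.9848]
||prox(x)||_1 = 5.1427 + 8.4041 + 6.9848 = 20.5316


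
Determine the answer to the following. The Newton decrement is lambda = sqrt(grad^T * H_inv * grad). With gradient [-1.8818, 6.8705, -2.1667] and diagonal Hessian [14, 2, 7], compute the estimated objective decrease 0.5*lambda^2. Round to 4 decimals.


Step 1: H is diagonal, so H^(-1) * g = [-0.1344, 3.4353, -0.3095].
Step 2: g^T H^(-1) g = sum_i g_i^2 / H_ii
  = (-1.8818)^2/14 + (6.8705)^2/2 + (-2.1667)^2/7
  = 0.2529 + 23.6019 + 0.6707 = 24.5255
Step 3: Objective decrease = 0.5 * g^T H^(-1) g = 12.2627


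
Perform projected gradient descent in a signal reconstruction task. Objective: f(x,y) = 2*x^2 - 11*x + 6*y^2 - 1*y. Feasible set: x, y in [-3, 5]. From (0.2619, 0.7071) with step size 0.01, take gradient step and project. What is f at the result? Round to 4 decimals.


Step 1: Compute gradient at (0.2619, 0.7071).
grad_x = 2*2*0.2619 - 11 = -9.9524
grad_y = 2*6*0.7071 - 1 = 7.4852
Step 2: Gradient step.
x_raw = 0.2619 - 0.01*-9.9524 = 0.3614
y_raw = 0.7071 - 0.01*7.4852 = 0.6322
Step 3: Project onto [-3, 5].
x_proj = clip(0.3614) = 0.3614
y_proj = clip(0.6322) = 0.6322
Step 4: Evaluate f.
f(0.3614, 0.6322) = -1.9482


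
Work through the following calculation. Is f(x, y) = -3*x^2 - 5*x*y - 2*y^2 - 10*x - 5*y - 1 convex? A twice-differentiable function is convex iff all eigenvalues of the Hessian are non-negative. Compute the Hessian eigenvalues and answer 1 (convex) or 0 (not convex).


The Hessian of f(x,y) = -3*x^2 - 5*x*y - 2*y^2 - 10*x - 5*y - 1 is:
H = [[-6, -5], [-5, -4]]
Trace = -6 - 4 = -10
Determinant = -6*-4 - (-5)^2 = -1
Discriminant = (-10)^2 - 4*-1 = 104.0
Eigenvalues: lambda_1 = -10.099, lambda_2 = 0.099
The function is not convex.

0


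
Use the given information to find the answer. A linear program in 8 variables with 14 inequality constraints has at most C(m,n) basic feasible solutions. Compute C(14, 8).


Each vertex corresponds to some choice of n active constraints out of m, so the number of vertices is at most C(m, n) = m! / (n!(m-n)!).
m = 14, n = 8
Numerator: 14 * 13 * 12 * 11 * 10 * 9 * 8 * 7
Denominator: 8! = 40320
C(14, 8) = 3003


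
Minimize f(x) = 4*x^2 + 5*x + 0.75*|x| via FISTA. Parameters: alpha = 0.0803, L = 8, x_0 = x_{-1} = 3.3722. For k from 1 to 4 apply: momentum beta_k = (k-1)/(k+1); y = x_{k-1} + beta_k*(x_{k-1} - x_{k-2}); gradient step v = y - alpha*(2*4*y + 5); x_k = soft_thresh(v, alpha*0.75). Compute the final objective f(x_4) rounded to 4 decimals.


FISTA on f(x) = 4*x^2 + 5*x + 0.75*|x|
L = 8, alpha = 0.0803
Iteration 1: beta = 0.0, y = 3.3722 + 0.0*(3.3722 - 3.3722) = 3.3722
  grad(y) = 31.9776, v = y - alpha*grad = 0.8044
  prox(v) = soft_thresh(0.8044, 0.0602) = 0.7442
Iteration 2: beta = 0.3333, y = 0.7442 + 0.3333*(0.7442 - 3.3722) = -0.1318
  grad(y) = 3.9453, v = y - alpha*grad = -0.4486
  prox(v) = soft_thresh(-0.4486, 0.0602) = -0.3884
Iteration 3: beta = 0.5, y = -0.3884 + 0.5*(-0.3884 - 0.7442) = -0.9547
  grad(y) = -2.6377, v = y - alpha*grad = -0.7429
  prox(v) = soft_thresh(-0.7429, 0.0602) = -0.6827
Iteration 4: beta = 0.6, y = -0.6827 + 0.6*(-0.6827 + 0.3884) = -0.8592
  grad(y) = -1.8739, v = y - alpha*grad = -0.7088
  prox(v) = soft_thresh(-0.7088, 0.0602) = -0.6485
f(x_4) = 4*(-0.6485)^2 + 5*(-0.6485) + 0.75*|-0.6485| = -1.0739


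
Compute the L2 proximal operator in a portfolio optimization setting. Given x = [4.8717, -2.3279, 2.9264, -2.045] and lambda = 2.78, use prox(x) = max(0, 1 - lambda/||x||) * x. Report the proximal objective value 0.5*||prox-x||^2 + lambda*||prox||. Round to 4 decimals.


Step 1: Compute ||x||.
||x|| = 6.4729
Step 2: Compute scaling factor.
scale = max(0, 1 - 2.78/6.4729) = 0.5705
Step 3: prox(x) = [2.7794, -1.3281, 1.6696, -1.1667]
||prox(x)|| = 3.6929
Step 4: Proximal objective.
0.5*||prox-x||^2 = 3.8642
lambda*||prox|| = 10.2663
Total = 14.1305


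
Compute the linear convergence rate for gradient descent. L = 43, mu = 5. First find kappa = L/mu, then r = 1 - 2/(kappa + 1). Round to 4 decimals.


Step 1: Compute the condition number.
kappa = L/mu = 43/5 = 8.6
Step 2: Compute the convergence rate.
r = 1 - 2/(kappa + 1) = 1 - 2*mu/(L + mu) = (L - mu)/(L + mu) = 38/48 = 0.7917


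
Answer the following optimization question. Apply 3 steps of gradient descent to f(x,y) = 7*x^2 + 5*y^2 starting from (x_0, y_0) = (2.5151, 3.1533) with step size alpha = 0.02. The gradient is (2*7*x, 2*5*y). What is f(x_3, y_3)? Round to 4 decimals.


Gradient descent on f(x,y) = 7*x^2 + 5*y^2.
Starting point: (2.5151, 3.1533), alpha = 0.02
Step 1: grad_x = 2*7*2.5151 = 35.2114, grad_y = 2*5*3.1533 = 31.533
  x_1 = 2.5151 - 0.02*35.2114 = 1.8109
  y_1 = 3.1533 - 0.02*31.533 = 2.5226
Step 2: grad_x = 2*7*1.8109 = 25.3522, grad_y = 2*5*2.5226 = 25.2264
  x_2 = 1.8109 - 0.02*25.3522 = 1.3038
  y_2 = 2.5226 - 0.02*25.2264 = 2.0181
Step 3: grad_x = 2*7*1.3038 = 18.2536, grad_y = 2*5*2.0181 = 20.1811
  x_3 = 1.3038 - 0.02*18.2536 = 0.9388
  y_3 = 2.0181 - 0.02*20.1811 = 1.6145
f(0.9388, 1.6145) = 7*0.9388^2 + 5*1.6145^2 = 19.2017


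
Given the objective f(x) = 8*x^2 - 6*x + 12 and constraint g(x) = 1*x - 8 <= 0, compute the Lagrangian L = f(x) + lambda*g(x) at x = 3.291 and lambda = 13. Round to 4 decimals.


Step 1: Evaluate f(x).
f(3.291) = 8*3.291^2 - 6*3.291 + 12 = 78.8994
Step 2: Evaluate g(x).
g(3.291) = 1*3.291 - 8 = -4.709
Step 3: Compute Lagrangian.
L = 78.8994 + 13*-4.709 = 17.6824


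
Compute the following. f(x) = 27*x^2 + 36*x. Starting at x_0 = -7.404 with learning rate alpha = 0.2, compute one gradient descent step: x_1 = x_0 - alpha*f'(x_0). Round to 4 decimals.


We compute the gradient at x_0 and apply the update.
f'(x) = 54*x + 36
f'(-7.404) = 54*-7.404 + 36 = -363.816
x_1 = -7.404 - 0.2*-363.816 = 65.3592


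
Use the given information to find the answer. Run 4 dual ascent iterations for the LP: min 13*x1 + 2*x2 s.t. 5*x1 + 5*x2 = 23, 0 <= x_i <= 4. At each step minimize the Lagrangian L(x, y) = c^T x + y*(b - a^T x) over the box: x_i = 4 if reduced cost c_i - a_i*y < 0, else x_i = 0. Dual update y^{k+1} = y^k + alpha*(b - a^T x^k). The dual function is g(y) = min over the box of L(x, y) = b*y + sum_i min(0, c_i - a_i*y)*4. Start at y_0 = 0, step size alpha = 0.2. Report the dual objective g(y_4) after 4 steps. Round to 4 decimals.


Dual ascent for LP: min 13*x1 + 2*x2, 5*x1 + 5*x2 = 23, 0 <= x_i <= 4
Step 1: y^k = 0.0, reduced costs: (13.0, 2.0)
  x^k = (0.0, 0.0), subgradient = b - a^T x = 23.0
  y^{k+1} = 0.0 + 0.2*23.0 = 4.6
Step 2: y^k = 4.6, reduced costs: (-10.0, -21.0)
  x^k = (4.0, 4.0), subgradient = b - a^T x = -17.0
  y^{k+1} = 4.6 + 0.2*-17.0 = 1.2
Step 3: y^k = 1.2, reduced costs: (7.0, -4.0)
  x^k = (0.0, 4.0), subgradient = b - a^T x = 3.0
  y^{k+1} = 1.2 + 0.2*3.0 = 1.8
Step 4: y^k = 1.8, reduced costs: (4.0, -7.0)
  x^k = (0.0, 4.0), subgradient = b - a^T x = 3.0
  y^{k+1} = 1.8 + 0.2*3.0 = 2.4
Dual objective at y_4 = 2.4: reduced costs (1.0, -10.0), box minimizer x = (0.0, 4.0)
g(y_4) = b*y + (c1 - a1*y)*x1 + (c2 - a2*y)*x2 = 23*2.4 + 1.0*0.0 + (-10.0)*4.0 = 55.2 + 0.0 - 40.0 = 15.2


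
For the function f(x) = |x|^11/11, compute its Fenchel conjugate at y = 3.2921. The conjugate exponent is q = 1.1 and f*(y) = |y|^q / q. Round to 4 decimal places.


The conjugate exponent q satisfies 1/p + 1/q = 1.
p = 11, so q = 11/(11 - 1) = 1.1
|y|^q = 3.2921^1.1 = 3.7087
f*(3.2921) = 3.7087 / 1.1 = 3.3715


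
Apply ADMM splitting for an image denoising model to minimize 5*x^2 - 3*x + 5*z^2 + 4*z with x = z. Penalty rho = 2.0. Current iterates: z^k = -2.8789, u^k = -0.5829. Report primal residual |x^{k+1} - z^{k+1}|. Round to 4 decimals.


ADMM iteration with rho = 2.0, z^k = -2.8789, u^k = -0.5829
Step 1: x-update.
Minimize 5*x^2 - 3*x + (2.0/2)*(x + 2.8789 - 0.5829)^2
FOC: (2*5 + 2.0)*x = 3 + 2.0*(-2.8789 + 0.5829)
x^{k+1} = -0.1327
Step 2: z-update.
Minimize 5*z^2 + 4*z + (2.0/2)*(-0.1327 - z - 0.5829)^2
FOC: (2*5 + 2.0)*z = -4 + 2.0*(-0.1327 - 0.5829)
z^{k+1} = -0.4526
Step 3: u-update.
u^{k+1} = -0.5829 - 0.1327 + 0.4526 = -0.263
Step 4: Primal residual = |-0.1327 + 0.4526| = 0.3199


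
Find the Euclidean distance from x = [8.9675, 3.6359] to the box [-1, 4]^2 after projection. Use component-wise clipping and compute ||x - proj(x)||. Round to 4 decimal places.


Project each component onto [-1, 4].
clip(8.9675) = 4.0, clip(3.6359) = 3.6359
Projection = [4.0, 3.6359]
Squared diffs: [24.6761, 0.0]
Distance = sqrt(24.6761) = 4.9675


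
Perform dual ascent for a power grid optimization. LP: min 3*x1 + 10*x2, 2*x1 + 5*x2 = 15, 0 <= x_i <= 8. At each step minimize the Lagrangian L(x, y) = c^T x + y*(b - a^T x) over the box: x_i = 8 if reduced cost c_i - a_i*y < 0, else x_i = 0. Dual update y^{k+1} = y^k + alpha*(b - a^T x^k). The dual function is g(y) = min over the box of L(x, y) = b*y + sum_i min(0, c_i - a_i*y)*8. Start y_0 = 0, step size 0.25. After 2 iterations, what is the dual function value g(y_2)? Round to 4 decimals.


Dual ascent for LP: min 3*x1 + 10*x2, 2*x1 + 5*x2 = 15, 0 <= x_i <= 8
Step 1: y^k = 0.0, reduced costs: (3.0, 10.0)
  x^k = (0.0, 0.0), subgradient = b - a^T x = 15.0
  y^{k+1} = 0.0 + 0.25*15.0 = 3.75
Step 2: y^k = 3.75, reduced costs: (-4.5, -8.75)
  x^k = (8.0, 8.0), subgradient = b - a^T x = -41.0
  y^{k+1} = 3.75 + 0.25*-41.0 = -6.5
Dual objective at y_2 = -6.5: reduced costs (16.0, 42.5), box minimizer x = (0.0, 0.0)
g(y_2) = b*y + (c1 - a1*y)*x1 + (c2 - a2*y)*x2 = 15*(-6.5) + 16.0*0.0 + 42.5*0.0 = -97.5 + 0.0 + 0.0 = -97.5


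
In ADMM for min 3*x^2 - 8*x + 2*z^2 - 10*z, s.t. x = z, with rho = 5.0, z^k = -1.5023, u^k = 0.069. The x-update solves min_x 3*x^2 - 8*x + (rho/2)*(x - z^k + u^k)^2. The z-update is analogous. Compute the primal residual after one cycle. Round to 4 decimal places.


ADMM iteration with rho = 5.0, z^k = -1.5023, u^k = 0.069
Step 1: x-update.
Minimize 3*x^2 - 8*x + (5.0/2)*(x + 1.5023 + 0.069)^2
FOC: (2*3 + 5.0)*x = 8 + 5.0*(-1.5023 - 0.069)
x^{k+1} = 0.013
Step 2: z-update.
Minimize 2*z^2 - 10*z + (5.0/2)*(0.013 - z + 0.069)^2
FOC: (2*2 + 5.0)*z = 10 + 5.0*(0.013 + 0.069)
z^{k+1} = 1.1567
Step 3: u-update.
u^{k+1} = 0.069 + 0.013 - 1.1567 = -1.0746
Step 4: Primal residual = |0.013 - 1.1567| = 1.1436


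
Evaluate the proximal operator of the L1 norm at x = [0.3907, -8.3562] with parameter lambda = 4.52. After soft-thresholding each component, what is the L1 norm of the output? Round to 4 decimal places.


Soft-thresholding with lambda = 4.52:
prox(0.3907) = sign(0.3907)*max(|0.3907| - 4.52, 0) = 0.0
prox(-8.3562) = sign(-8.3562)*max(|-8.3562| - 4.52, 0) = -3.8362
prox(x) = [0.0, -3.8362]
||prox(x)||_1 = 0.0 + 3.8362 = 3.8362


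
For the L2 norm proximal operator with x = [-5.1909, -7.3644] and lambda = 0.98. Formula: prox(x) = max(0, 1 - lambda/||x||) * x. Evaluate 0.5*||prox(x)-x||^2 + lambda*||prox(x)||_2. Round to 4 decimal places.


Step 1: Compute ||x||.
||x|| = 9.01
Step 2: Compute scaling factor.
scale = max(0, 1 - 0.98/9.01) = 0.8912
Step 3: prox(x) = [-4.6263, -6.5634]
||prox(x)|| = 8.03
Step 4: Proximal objective.
0.5*||prox-x||^2 = 0.4802
lambda*||prox|| = 7.8694
Total = 8.3496


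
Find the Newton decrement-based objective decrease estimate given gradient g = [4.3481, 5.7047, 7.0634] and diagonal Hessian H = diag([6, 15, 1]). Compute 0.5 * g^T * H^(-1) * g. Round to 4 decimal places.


Step 1: H is diagonal, so H^(-1) * g = [0.7247, 0.3803, 7.0634].
Step 2: g^T H^(-1) g = sum_i g_i^2 / H_ii
  = (4.3481)^2/6 + (5.7047)^2/15 + (7.0634)^2/1
  = 3.151 + 2.1696 + 49.8916 = 55.2122
Step 3: Objective decrease = 0.5 * g^T H^(-1) g = 27.6061


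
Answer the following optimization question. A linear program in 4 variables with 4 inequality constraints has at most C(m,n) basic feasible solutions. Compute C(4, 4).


Each vertex corresponds to some choice of n active constraints out of m, so the number of vertices is at most C(m, n) = m! / (n!(m-n)!).
m = 4, n = 4
Numerator: 4 * 3 * 2 * 1
Denominator: 4! = 24
C(4, 4) = 1


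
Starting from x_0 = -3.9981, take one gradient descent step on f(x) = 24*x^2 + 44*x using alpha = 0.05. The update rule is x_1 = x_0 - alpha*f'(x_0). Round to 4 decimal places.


We compute the gradient at x_0 and apply the update.
f'(x) = 48*x + 44
f'(-3.9981) = 48*-3.9981 + 44 = -147.9088
x_1 = -3.9981 - 0.05*-147.9088 = 3.3973


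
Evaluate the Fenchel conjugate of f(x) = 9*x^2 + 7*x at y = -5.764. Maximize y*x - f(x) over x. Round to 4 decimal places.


f*(y) = sup_x {y*x - a*x^2 - b*x} = sup_x {(y-b)*x - a*x^2}
FOC: (y - b) - 2a*x = 0 => x* = (y - b)/(2a)
x* = (-5.764 - 7)/(2*9) = -0.7091
f*(-5.764) = (y-b)^2/(4a) = (-5.764 - 7)^2/(4*9)
= 162.9197/36 = 4.5255


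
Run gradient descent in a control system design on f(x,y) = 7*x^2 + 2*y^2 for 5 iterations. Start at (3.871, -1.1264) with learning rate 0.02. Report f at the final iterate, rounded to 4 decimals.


Gradient descent on f(x,y) = 7*x^2 + 2*y^2.
Starting point: (3.871, -1.1264), alpha = 0.02
Step 1: grad_x = 2*7*3.871 = 54.194, grad_y = 2*2*-1.1264 = -4.5056
  x_1 = 3.871 - 0.02*54.194 = 2.7871
  y_1 = -1.1264 - 0.02*-4.5056 = -1.0363
Step 2: grad_x = 2*7*2.7871 = 39.0197, grad_y = 2*2*-1.0363 = -4.1452
  x_2 = 2.7871 - 0.02*39.0197 = 2.0067
  y_2 = -1.0363 - 0.02*-4.1452 = -0.9534
Step 3: grad_x = 2*7*2.0067 = 28.0942, grad_y = 2*2*-0.9534 = -3.8135
  x_3 = 2.0067 - 0.02*28.0942 = 1.4448
  y_3 = -0.9534 - 0.02*-3.8135 = -0.8771
Step 4: grad_x = 2*7*1.4448 = 20.2278, grad_y = 2*2*-0.8771 = -3.5085
  x_4 = 1.4448 - 0.02*20.2278 = 1.0403
  y_4 = -0.8771 - 0.02*-3.5085 = -0.8069
Step 5: grad_x = 2*7*1.0403 = 14.564, grad_y = 2*2*-0.8069 = -3.2278
  x_5 = 1.0403 - 0.02*14.564 = 0.749
  y_5 = -0.8069 - 0.02*-3.2278 = -0.7424
f(0.749, -0.7424) = 7*0.749^2 + 2*(-0.7424)^2 = 5.0294


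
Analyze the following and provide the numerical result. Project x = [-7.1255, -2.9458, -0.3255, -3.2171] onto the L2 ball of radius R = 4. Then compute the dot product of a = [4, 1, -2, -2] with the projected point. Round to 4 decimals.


Step 1: Compute ||x|| (intermediates to 6 decimals).
||x|| = sqrt((-7.1255)^2 + (-2.9458)^2 + (-0.3255)^2 + (-3.2171)^2) = 8.360991
Step 2: Project.
Since ||x|| > R, scale = R/||x|| = 4/8.360991 = 0.478412, proj(x) = scale * x
proj(x) = [-3.408925, -1.409306, -0.155723, -1.539099]
Step 3: Dot product.
a^T * proj(x) = 4*(-3.408925) + 1*(-1.409306) - 2*(-0.155723) - 2*(-1.539099) = -11.6554


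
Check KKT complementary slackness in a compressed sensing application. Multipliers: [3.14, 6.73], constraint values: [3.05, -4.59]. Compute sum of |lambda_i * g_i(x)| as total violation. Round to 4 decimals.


KKT complementary slackness check:
lambda_1 * g_1 = 3.14 * 3.05 = 9.577
lambda_2 * g_2 = 6.73 * -4.59 = -30.8907
Total violation = 9.577 + 30.8907 = 40.4677


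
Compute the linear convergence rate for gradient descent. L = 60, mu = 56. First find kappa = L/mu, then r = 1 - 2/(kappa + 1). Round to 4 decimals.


Step 1: Compute the condition number.
kappa = L/mu = 60/56 = 1.0714
Step 2: Compute the convergence rate.
r = 1 - 2/(kappa + 1) = 1 - 2*mu/(L + mu) = (L - mu)/(L + mu) = 4/116 = 0.0345


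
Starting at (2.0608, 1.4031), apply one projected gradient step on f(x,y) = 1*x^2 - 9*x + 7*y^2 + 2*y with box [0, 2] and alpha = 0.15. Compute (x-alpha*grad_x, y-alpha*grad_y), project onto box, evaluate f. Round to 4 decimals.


Step 1: Compute gradient at (2.0608, 1.4031).
grad_x = 2*1*2.0608 - 9 = -4.8784
grad_y = 2*7*1.4031 + 2 = 21.6434
Step 2: Gradient step.
x_raw = 2.0608 - 0.15*-4.8784 = 2.7926
y_raw = 1.4031 - 0.15*21.6434 = -1.8434
Step 3: Project onto [0, 2].
x_proj = clip(2.7926) = 2.0
y_proj = clip(-1.8434) = 0.0
Step 4: Evaluate f.
f(2.0, 0.0) = -14.0


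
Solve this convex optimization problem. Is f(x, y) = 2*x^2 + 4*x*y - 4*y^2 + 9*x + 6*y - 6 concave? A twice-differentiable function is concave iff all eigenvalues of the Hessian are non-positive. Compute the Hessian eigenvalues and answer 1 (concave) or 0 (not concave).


The Hessian of f(x,y) = 2*x^2 + 4*x*y - 4*y^2 + 9*x + 6*y - 6 is:
H = [[4, 4], [4, -8]]
Trace = 4 - 8 = -4
Determinant = 4*-8 - (4)^2 = -48
Discriminant = (-4)^2 - 4*-48 = 208.0
Eigenvalues: lambda_1 = -9.2111, lambda_2 = 5.2111
The function is not concave.

0


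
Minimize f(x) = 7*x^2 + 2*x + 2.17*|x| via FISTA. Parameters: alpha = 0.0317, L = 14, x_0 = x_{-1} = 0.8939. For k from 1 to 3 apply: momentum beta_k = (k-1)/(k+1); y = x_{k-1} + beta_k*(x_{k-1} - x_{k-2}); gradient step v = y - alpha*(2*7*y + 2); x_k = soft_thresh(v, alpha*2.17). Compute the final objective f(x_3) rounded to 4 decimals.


FISTA on f(x) = 7*x^2 + 2*x + 2.17*|x|
L = 14, alpha = 0.0317
Iteration 1: beta = 0.0, y = 0.8939 + 0.0*(0.8939 - 0.8939) = 0.8939
  grad(y) = 14.5146, v = y - alpha*grad = 0.4338
  prox(v) = soft_thresh(0.4338, 0.0688) = 0.365
Iteration 2: beta = 0.3333, y = 0.365 + 0.3333*(0.365 - 0.8939) = 0.1887
  grad(y) = 4.6418, v = y - alpha*grad = 0.0416
  prox(v) = soft_thresh(0.0416, 0.0688) = 0.0
Iteration 3: beta = 0.5, y = 0.0 + 0.5*(0.0 - 0.365) = -0.1825
  grad(y) = -0.555, v = y - alpha*grad = -0.1649
  prox(v) = soft_thresh(-0.1649, 0.0688) = -0.0961
f(x_3) = 7*(-0.0961)^2 + 2*(-0.0961) + 2.17*|-0.0961| = 0.081


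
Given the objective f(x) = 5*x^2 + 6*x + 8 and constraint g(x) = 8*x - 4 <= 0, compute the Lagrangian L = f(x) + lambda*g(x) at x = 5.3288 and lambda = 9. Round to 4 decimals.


Step 1: Evaluate f(x).
f(5.3288) = 5*5.3288^2 + 6*5.3288 + 8 = 181.9533
Step 2: Evaluate g(x).
g(5.3288) = 8*5.3288 - 4 = 38.6304
Step 3: Compute Lagrangian.
L = 181.9533 + 9*38.6304 = 529.6269


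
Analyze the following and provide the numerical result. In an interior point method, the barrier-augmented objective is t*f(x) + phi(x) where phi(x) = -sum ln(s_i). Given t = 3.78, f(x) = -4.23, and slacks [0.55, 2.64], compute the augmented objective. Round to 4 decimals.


Step 1: Compute log-barrier.
ln values: [-0.5978, 0.9708]
phi = -(-0.5978 + 0.9708) = -0.3729
Step 2: Compute augmented objective.
t*f(x) = 3.78*-4.23 = -15.9894
Total = -15.9894 - 0.3729 = -16.3623


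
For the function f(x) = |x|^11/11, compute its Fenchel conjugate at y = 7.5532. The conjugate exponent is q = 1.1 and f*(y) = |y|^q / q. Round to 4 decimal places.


The conjugate exponent q satisfies 1/p + 1/q = 1.
p = 11, so q = 11/(11 - 1) = 1.1
|y|^q = 7.5532^1.1 = 9.2458
f*(7.5532) = 9.2458 / 1.1 = 8.4053


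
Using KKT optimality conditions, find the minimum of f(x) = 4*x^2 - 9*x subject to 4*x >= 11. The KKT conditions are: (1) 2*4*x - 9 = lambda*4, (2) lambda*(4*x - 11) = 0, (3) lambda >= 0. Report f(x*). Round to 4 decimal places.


Step 1: Try lambda = 0 (constraint inactive).
x_unc = 9/(2*4) = 1.125
Check: 4*1.125 = 4.5 < 11 -- violated!
Step 2: Constraint must be active: 4*x = 11
x* = 11/4 = 2.75
lambda = (2*4*2.75 - 9)/4 = 3.25
Step 3: Compute optimal value.
f(x*) = 4*2.75^2 - 9*2.75 = 5.5


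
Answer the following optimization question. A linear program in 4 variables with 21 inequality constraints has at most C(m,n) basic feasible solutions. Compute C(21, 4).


Each vertex corresponds to some choice of n active constraints out of m, so the number of vertices is at most C(m, n) = m! / (n!(m-n)!).
m = 21, n = 4
Numerator: 21 * 20 * 19 * 18
Denominator: 4! = 24
C(21, 4) = 5985


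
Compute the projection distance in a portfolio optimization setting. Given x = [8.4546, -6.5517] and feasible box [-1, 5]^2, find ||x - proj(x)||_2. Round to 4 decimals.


Project each component onto [-1, 5].
clip(8.4546) = 5.0, clip(-6.5517) = -1.0
Projection = [5.0, -1.0]
Squared diffs: [11.9343, 30.8214]
Distance = sqrt(42.7557) = 6.5388


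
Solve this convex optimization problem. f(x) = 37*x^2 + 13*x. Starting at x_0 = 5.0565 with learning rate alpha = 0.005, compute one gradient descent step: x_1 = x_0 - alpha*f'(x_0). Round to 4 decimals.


We compute the gradient at x_0 and apply the update.
f'(x) = 74*x + 13
f'(5.0565) = 74*5.0565 + 13 = 387.181
x_1 = 5.0565 - 0.005*387.181 = 3.1206


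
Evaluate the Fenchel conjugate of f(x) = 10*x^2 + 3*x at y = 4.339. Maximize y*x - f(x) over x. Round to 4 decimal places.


f*(y) = sup_x {y*x - a*x^2 - b*x} = sup_x {(y-b)*x - a*x^2}
FOC: (y - b) - 2a*x = 0 => x* = (y - b)/(2a)
x* = (4.339 - 3)/(2*10) = 0.067
f*(4.339) = (y-b)^2/(4a) = (4.339 - 3)^2/(4*10)
= 1.7929/40 = 0.0448


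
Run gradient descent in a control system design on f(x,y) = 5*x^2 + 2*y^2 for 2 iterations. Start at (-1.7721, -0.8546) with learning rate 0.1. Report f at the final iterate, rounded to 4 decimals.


Gradient descent on f(x,y) = 5*x^2 + 2*y^2.
Starting point: (-1.7721, -0.8546), alpha = 0.1
Step 1: grad_x = 2*5*-1.7721 = -17.721, grad_y = 2*2*-0.8546 = -3.4184
  x_1 = -1.7721 - 0.1*-17.721 = 0.0
  y_1 = -0.8546 - 0.1*-3.4184 = -0.5128
Step 2: grad_x = 2*5*0.0 = 0.0, grad_y = 2*2*-0.5128 = -2.051
  x_2 = 0.0 - 0.1*0.0 = 0.0
  y_2 = -0.5128 - 0.1*-2.051 = -0.3077
f(0.0, -0.3077) = 5*0.0^2 + 2*(-0.3077)^2 = 0.1893


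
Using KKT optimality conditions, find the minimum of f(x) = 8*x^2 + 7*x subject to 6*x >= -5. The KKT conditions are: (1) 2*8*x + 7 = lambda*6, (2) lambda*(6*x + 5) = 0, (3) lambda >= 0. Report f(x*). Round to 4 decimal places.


Step 1: Try lambda = 0 (constraint inactive).
Stationarity: 2*8*x + 7 = 0
x* = -7/(2*8) = -0.4375
Check constraint: 6*-0.4375 = -2.625 >= -5 -- satisfied.
Step 2: Compute optimal value.
f(x*) = 8*(-0.4375)^2 + 7*(-0.4375) = -1.5313


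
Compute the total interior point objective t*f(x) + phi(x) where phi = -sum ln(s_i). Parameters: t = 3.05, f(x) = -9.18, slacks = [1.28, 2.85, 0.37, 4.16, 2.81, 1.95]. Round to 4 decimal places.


Step 1: Compute log-barrier.
ln values: [0.2469, 1.0473, -0.9943, 1.4255, 1.0332, 0.6678]
phi = -(0.2469 + 1.0473 - 0.9943 + 1.4255 + 1.0332 + 0.6678) = -3.4265
Step 2: Compute augmented objective.
t*f(x) = 3.05*-9.18 = -27.999
Total = -27.999 - 3.4265 = -31.4255


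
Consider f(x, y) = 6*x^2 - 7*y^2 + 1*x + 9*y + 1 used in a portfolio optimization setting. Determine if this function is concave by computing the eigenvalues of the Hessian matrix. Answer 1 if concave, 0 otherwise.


The Hessian of f(x,y) = 6*x^2 - 7*y^2 + 1*x + 9*y + 1 is:
H = [[12, 0], [0, -14]]
Trace = 12 - 14 = -2
Determinant = 12*-14 - (0)^2 = -168
Discriminant = (-2)^2 - 4*-168 = 676.0
Eigenvalues: lambda_1 = -14.0, lambda_2 = 12.0
The function is not concave.

0


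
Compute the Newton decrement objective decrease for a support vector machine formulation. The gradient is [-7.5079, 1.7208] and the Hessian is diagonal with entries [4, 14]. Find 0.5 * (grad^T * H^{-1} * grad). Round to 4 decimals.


Step 1: H is diagonal, so H^(-1) * g = [-1.877, 0.1229].
Step 2: g^T H^(-1) g = sum_i g_i^2 / H_ii
  = (-7.5079)^2/4 + (1.7208)^2/14
  = 14.0921 + 0.2115 = 14.3037
Step 3: Objective decrease = 0.5 * g^T H^(-1) g = 7.1518


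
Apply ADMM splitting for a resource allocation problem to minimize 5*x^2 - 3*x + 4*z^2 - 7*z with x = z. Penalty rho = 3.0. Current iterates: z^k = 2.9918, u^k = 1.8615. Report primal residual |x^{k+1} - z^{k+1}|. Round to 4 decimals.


ADMM iteration with rho = 3.0, z^k = 2.9918, u^k = 1.8615
Step 1: x-update.
Minimize 5*x^2 - 3*x + (3.0/2)*(x - 2.9918 + 1.8615)^2
FOC: (2*5 + 3.0)*x = 3 + 3.0*(2.9918 - 1.8615)
x^{k+1} = 0.4916
Step 2: z-update.
Minimize 4*z^2 - 7*z + (3.0/2)*(0.4916 - z + 1.8615)^2
FOC: (2*4 + 3.0)*z = 7 + 3.0*(0.4916 + 1.8615)
z^{k+1} = 1.2781
Step 3: u-update.
u^{k+1} = 1.8615 + 0.4916 - 1.2781 = 1.075
Step 4: Primal residual = |0.4916 - 1.2781| = 0.7865


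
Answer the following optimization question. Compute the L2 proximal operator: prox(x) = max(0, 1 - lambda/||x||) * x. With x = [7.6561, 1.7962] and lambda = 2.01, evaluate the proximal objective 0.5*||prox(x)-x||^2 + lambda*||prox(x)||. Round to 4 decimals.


Step 1: Compute ||x||.
||x|| = 7.864
Step 2: Compute scaling factor.
scale = max(0, 1 - 2.01/7.864) = 0.7444
Step 3: prox(x) = [5.6992, 1.3371]
||prox(x)|| = 5.854
Step 4: Proximal objective.
0.5*||prox-x||^2 = 2.0201
lambda*||prox|| = 11.7665
Total = 13.7866


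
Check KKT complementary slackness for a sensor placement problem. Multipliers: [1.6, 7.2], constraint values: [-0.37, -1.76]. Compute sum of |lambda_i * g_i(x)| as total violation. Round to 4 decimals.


KKT complementary slackness check:
lambda_1 * g_1 = 1.6 * -0.37 = -0.592
lambda_2 * g_2 = 7.2 * -1.76 = -12.672
Total violation = 0.592 + 12.672 = 13.264


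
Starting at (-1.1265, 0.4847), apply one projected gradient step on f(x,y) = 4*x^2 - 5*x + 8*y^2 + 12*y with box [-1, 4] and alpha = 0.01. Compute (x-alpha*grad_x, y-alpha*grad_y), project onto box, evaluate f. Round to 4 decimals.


Step 1: Compute gradient at (-1.1265, 0.4847).
grad_x = 2*4*-1.1265 - 5 = -14.012
grad_y = 2*8*0.4847 + 12 = 19.7552
Step 2: Gradient step.
x_raw = -1.1265 - 0.01*-14.012 = -0.9864
y_raw = 0.4847 - 0.01*19.7552 = 0.2871
Step 3: Project onto [-1, 4].
x_proj = clip(-0.9864) = -0.9864
y_proj = clip(0.2871) = 0.2871
Step 4: Evaluate f.
f(-0.9864, 0.2871) = 12.9291


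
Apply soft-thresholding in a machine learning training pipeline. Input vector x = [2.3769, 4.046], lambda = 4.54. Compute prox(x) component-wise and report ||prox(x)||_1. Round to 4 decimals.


Soft-thresholding with lambda = 4.54:
prox(2.3769) = sign(2.3769)*max(|2.3769| - 4.54, 0) = 0.0
prox(4.046) = sign(4.046)*max(|4.046| - 4.54, 0) = 0.0
prox(x) = [0.0, 0.0]
||prox(x)||_1 = 0.0 + 0.0 = 0.0


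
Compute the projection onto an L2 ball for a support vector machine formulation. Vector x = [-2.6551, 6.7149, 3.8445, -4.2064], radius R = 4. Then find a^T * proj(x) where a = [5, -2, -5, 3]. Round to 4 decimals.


Step 1: Compute ||x|| (intermediates to 6 decimals).
||x|| = sqrt((-2.6551)^2 + 6.7149^2 + 3.8445^2 + (-4.2064)^2) = 9.198555
Step 2: Project.
Since ||x|| > R, scale = R/||x|| = 4/9.198555 = 0.434851, proj(x) = scale * x
proj(x) = [-1.154573, 2.919981, 1.671785, -1.829157]
Step 3: Dot product.
a^T * proj(x) = 5*(-1.154573) - 2*2.919981 - 5*1.671785 + 3*(-1.829157) = -25.4592


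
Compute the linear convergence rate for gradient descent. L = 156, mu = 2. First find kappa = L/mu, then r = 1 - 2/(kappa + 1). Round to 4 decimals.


Step 1: Compute the condition number.
kappa = L/mu = 156/2 = 78.0
Step 2: Compute the convergence rate.
r = 1 - 2/(kappa + 1) = 1 - 2*mu/(L + mu) = (L - mu)/(L + mu) = 154/158 = 0.9747


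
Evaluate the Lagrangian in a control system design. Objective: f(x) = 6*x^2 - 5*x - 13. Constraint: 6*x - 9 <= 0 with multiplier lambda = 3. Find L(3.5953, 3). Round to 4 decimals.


Step 1: Evaluate f(x).
f(3.5953) = 6*3.5953^2 - 5*3.5953 - 13 = 46.5806
Step 2: Evaluate g(x).
g(3.5953) = 6*3.5953 - 9 = 12.5718
Step 3: Compute Lagrangian.
L = 46.5806 + 3*12.5718 = 84.296


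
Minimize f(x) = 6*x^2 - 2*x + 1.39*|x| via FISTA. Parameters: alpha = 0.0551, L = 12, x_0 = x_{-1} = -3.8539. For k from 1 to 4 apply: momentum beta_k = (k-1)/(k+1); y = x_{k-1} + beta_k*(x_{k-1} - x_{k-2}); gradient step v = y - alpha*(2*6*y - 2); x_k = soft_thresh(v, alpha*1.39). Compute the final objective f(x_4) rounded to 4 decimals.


FISTA on f(x) = 6*x^2 - 2*x + 1.39*|x|
L = 12, alpha = 0.0551
Iteration 1: beta = 0.0, y = -3.8539 + 0.0*(-3.8539 + 3.8539) = -3.8539
  grad(y) = -48.2468, v = y - alpha*grad = -1.1955
  prox(v) = soft_thresh(-1.1955, 0.0766) = -1.1189
Iteration 2: beta = 0.3333, y = -1.1189 + 0.3333*(-1.1189 + 3.8539) = -0.2072
  grad(y) = -4.487, v = y - alpha*grad = 0.04
  prox(v) = soft_thresh(0.04, 0.0766) = 0.0
Iteration 3: beta = 0.5, y = 0.0 + 0.5*(0.0 + 1.1189) = 0.5595
  grad(y) = 4.7135, v = y - alpha*grad = 0.2997
  prox(v) = soft_thresh(0.2997, 0.0766) = 0.2232
Iteration 4: beta = 0.6, y = 0.2232 + 0.6*(0.2232 - 0.0) = 0.357
  grad(y) = 2.2846, v = y - alpha*grad = 0.2312
  prox(v) = soft_thresh(0.2312, 0.0766) = 0.1546
f(x_4) = 6*0.1546^2 - 2*0.1546 + 1.39*|0.1546| = 0.0491


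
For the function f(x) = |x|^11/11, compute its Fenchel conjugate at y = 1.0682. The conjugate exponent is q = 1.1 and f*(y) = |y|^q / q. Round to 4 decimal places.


The conjugate exponent q satisfies 1/p + 1/q = 1.
p = 11, so q = 11/(11 - 1) = 1.1
|y|^q = 1.0682^1.1 = 1.0753
f*(1.0682) = 1.0753 / 1.1 = 0.9775


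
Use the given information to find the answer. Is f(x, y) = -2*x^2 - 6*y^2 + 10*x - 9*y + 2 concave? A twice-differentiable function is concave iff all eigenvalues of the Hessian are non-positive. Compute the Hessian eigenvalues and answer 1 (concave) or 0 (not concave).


The Hessian of f(x,y) = -2*x^2 - 6*y^2 + 10*x - 9*y + 2 is:
H = [[-4, 0], [0, -12]]
Trace = -4 - 12 = -16
Determinant = -4*-12 - (0)^2 = 48
Discriminant = (-16)^2 - 4*48 = 64.0
Eigenvalues: lambda_1 = -12.0, lambda_2 = -4.0
The function is concave.

1


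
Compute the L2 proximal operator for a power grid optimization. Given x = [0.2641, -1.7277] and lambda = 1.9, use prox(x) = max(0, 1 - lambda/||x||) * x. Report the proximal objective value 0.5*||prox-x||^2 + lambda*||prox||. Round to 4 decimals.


Step 1: Compute ||x||.
||x|| = 1.7478
Step 2: Compute scaling factor.
scale = max(0, 1 - 1.9/1.7478) = 0.0
Step 3: prox(x) = [0.0, -0.0]
||prox(x)|| = 0.0
Step 4: Proximal objective.
0.5*||prox-x||^2 = 1.5273
lambda*||prox|| = 0.0
Total = 1.5273


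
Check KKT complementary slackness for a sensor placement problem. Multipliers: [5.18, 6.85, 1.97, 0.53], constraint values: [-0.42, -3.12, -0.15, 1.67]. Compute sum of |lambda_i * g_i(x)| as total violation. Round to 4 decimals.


KKT complementary slackness check:
lambda_1 * g_1 = 5.18 * -0.42 = -2.1756
lambda_2 * g_2 = 6.85 * -3.12 = -21.372
lambda_3 * g_3 = 1.97 * -0.15 = -0.2955
lambda_4 * g_4 = 0.53 * 1.67 = 0.8851
Total violation = 2.1756 + 21.372 + 0.2955 + 0.8851 = 24.7282


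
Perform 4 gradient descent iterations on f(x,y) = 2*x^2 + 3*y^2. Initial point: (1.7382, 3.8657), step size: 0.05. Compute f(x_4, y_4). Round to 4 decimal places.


Gradient descent on f(x,y) = 2*x^2 + 3*y^2.
Starting point: (1.7382, 3.8657), alpha = 0.05
Step 1: grad_x = 2*2*1.7382 = 6.9528, grad_y = 2*3*3.8657 = 23.1942
  x_1 = 1.7382 - 0.05*6.9528 = 1.3906
  y_1 = 3.8657 - 0.05*23.1942 = 2.706
Step 2: grad_x = 2*2*1.3906 = 5.5622, grad_y = 2*3*2.706 = 16.2359
  x_2 = 1.3906 - 0.05*5.5622 = 1.1124
  y_2 = 2.706 - 0.05*16.2359 = 1.8942
Step 3: grad_x = 2*2*1.1124 = 4.4498, grad_y = 2*3*1.8942 = 11.3652
  x_3 = 1.1124 - 0.05*4.4498 = 0.89
  y_3 = 1.8942 - 0.05*11.3652 = 1.3259
Step 4: grad_x = 2*2*0.89 = 3.5598, grad_y = 2*3*1.3259 = 7.9556
  x_4 = 0.89 - 0.05*3.5598 = 0.712
  y_4 = 1.3259 - 0.05*7.9556 = 0.9282
f(0.712, 0.9282) = 2*0.712^2 + 3*0.9282^2 = 3.5982


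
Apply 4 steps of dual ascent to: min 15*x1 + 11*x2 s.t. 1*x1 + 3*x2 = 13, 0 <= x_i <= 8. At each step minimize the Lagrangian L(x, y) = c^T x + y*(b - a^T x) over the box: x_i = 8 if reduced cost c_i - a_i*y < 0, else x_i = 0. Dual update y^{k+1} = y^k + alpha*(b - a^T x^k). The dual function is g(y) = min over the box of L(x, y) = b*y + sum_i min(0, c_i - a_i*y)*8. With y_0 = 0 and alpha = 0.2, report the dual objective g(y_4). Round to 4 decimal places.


Dual ascent for LP: min 15*x1 + 11*x2, 1*x1 + 3*x2 = 13, 0 <= x_i <= 8
Step 1: y^k = 0.0, reduced costs: (15.0, 11.0)
  x^k = (0.0, 0.0), subgradient = b - a^T x = 13.0
  y^{k+1} = 0.0 + 0.2*13.0 = 2.6
Step 2: y^k = 2.6, reduced costs: (12.4, 3.2)
  x^k = (0.0, 0.0), subgradient = b - a^T x = 13.0
  y^{k+1} = 2.6 + 0.2*13.0 = 5.2
Step 3: y^k = 5.2, reduced costs: (9.8, -4.6)
  x^k = (0.0, 8.0), subgradient = b - a^T x = -11.0
  y^{k+1} = 5.2 + 0.2*-11.0 = 3.0
Step 4: y^k = 3.0, reduced costs: (12.0, 2.0)
  x^k = (0.0, 0.0), subgradient = b - a^T x = 13.0
  y^{k+1} = 3.0 + 0.2*13.0 = 5.6
Dual objective at y_4 = 5.6: reduced costs (9.4, -5.8), box minimizer x = (0.0, 8.0)
g(y_4) = b*y + (c1 - a1*y)*x1 + (c2 - a2*y)*x2 = 13*5.6 + 9.4*0.0 + (-5.8)*8.0 = 72.8 + 0.0 - 46.4 = 26.4


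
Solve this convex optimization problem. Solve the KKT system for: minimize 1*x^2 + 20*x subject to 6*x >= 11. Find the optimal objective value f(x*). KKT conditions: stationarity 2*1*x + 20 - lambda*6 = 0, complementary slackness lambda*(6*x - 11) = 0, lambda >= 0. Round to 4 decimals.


Step 1: Try lambda = 0 (constraint inactive).
x_unc = -20/(2*1) = -10.0
Check: 6*-10.0 = -60.0 < 11 -- violated!
Step 2: Constraint must be active: 6*x = 11
x* = 11/6 = 1.8333 (rounded; the exact value 11/6 is used below)
lambda = (2*1*(11/6) + 20)/6 = 3.9444
Step 3: Compute optimal value.
f(x*) = 1*(11/6)^2 + 20*(11/6) = 40.0278


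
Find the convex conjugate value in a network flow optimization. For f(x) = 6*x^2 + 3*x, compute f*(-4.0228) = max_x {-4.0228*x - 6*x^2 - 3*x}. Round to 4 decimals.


f*(y) = sup_x {y*x - a*x^2 - b*x} = sup_x {(y-b)*x - a*x^2}
FOC: (y - b) - 2a*x = 0 => x* = (y - b)/(2a)
x* = (-4.0228 - 3)/(2*6) = -0.5852
f*(-4.0228) = (y-b)^2/(4a) = (-4.0228 - 3)^2/(4*6)
= 49.3197/24 = 2.055


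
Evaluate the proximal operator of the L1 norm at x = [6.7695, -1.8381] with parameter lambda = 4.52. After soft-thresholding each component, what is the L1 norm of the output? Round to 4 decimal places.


Soft-thresholding with lambda = 4.52:
prox(6.7695) = sign(6.7695)*max(|6.7695| - 4.52, 0) = 2.2495
prox(-1.8381) = sign(-1.8381)*max(|-1.8381| - 4.52, 0) = 0.0
prox(x) = [2.2495, 0.0]
||prox(x)||_1 = 2.2495 + 0.0 = 2.2495


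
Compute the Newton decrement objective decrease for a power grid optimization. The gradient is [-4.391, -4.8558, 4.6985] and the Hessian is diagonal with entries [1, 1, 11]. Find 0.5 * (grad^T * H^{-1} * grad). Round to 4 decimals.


Step 1: H is diagonal, so H^(-1) * g = [-4.391, -4.8558, 0.4271].
Step 2: g^T H^(-1) g = sum_i g_i^2 / H_ii
  = (-4.391)^2/1 + (-4.8558)^2/1 + (4.6985)^2/11
  = 19.2809 + 23.5788 + 2.0069 = 44.8666
Step 3: Objective decrease = 0.5 * g^T H^(-1) g = 22.4333


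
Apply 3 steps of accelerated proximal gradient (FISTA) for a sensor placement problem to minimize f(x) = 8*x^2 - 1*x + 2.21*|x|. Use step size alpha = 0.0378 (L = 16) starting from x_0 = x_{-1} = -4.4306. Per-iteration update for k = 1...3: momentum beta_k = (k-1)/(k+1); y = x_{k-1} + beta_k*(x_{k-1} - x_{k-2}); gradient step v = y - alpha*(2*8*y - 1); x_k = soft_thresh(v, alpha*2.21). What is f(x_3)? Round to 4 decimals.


FISTA on f(x) = 8*x^2 - 1*x + 2.21*|x|
L = 16, alpha = 0.0378
Iteration 1: beta = 0.0, y = -4.4306 + 0.0*(-4.4306 + 4.4306) = -4.4306
  grad(y) = -71.8896, v = y - alpha*grad = -1.7132
  prox(v) = soft_thresh(-1.7132, 0.0835) = -1.6296
Iteration 2: beta = 0.3333, y = -1.6296 + 0.3333*(-1.6296 + 4.4306) = -0.696
  grad(y) = -12.1357, v = y - alpha*grad = -0.2373
  prox(v) = soft_thresh(-0.2373, 0.0835) = -0.1537
Iteration 3: beta = 0.5, y = -0.1537 + 0.5*(-0.1537 + 1.6296) = 0.5842
  grad(y) = 8.348, v = y - alpha*grad = 0.2687
  prox(v) = soft_thresh(0.2687, 0.0835) = 0.1852
f(x_3) = 8*0.1852^2 - 1*0.1852 + 2.21*|0.1852| = 0.4983


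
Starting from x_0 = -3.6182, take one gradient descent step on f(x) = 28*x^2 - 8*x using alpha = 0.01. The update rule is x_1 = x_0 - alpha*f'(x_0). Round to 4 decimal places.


We compute the gradient at x_0 and apply the update.
f'(x) = 56*x - 8
f'(-3.6182) = 56*-3.6182 - 8 = -210.6192
x_1 = -3.6182 - 0.01*-210.6192 = -1.512


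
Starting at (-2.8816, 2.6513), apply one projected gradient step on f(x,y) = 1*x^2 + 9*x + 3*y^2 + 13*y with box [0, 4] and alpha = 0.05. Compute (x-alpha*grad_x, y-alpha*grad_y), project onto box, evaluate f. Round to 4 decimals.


Step 1: Compute gradient at (-2.8816, 2.6513).
grad_x = 2*1*-2.8816 + 9 = 3.2368
grad_y = 2*3*2.6513 + 13 = 28.9078
Step 2: Gradient step.
x_raw = -2.8816 - 0.05*3.2368 = -3.0434
y_raw = 2.6513 - 0.05*28.9078 = 1.2059
Step 3: Project onto [0, 4].
x_proj = clip(-3.0434) = 0.0
y_proj = clip(1.2059) = 1.2059
Step 4: Evaluate f.
f(0.0, 1.2059) = 20.0395


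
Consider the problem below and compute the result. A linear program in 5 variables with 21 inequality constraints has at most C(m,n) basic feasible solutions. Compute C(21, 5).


Each vertex corresponds to some choice of n active constraints out of m, so the number of vertices is at most C(m, n) = m! / (n!(m-n)!).
m = 21, n = 5
Numerator: 21 * 20 * 19 * 18 * 17
Denominator: 5! = 120
C(21, 5) = 20349


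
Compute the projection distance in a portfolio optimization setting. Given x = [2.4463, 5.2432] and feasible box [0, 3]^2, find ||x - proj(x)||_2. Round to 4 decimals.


Project each component onto [0, 3].
clip(2.4463) = 2.4463, clip(5.2432) = 3.0
Projection = [2.4463, 3.0]
Squared diffs: [0.0, 5.0319]
Distance = sqrt(5.0319) = 2.2432


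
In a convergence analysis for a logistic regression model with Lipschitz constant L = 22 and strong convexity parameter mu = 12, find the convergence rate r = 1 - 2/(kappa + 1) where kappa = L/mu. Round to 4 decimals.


Step 1: Compute the condition number.
kappa = L/mu = 22/12 = 1.8333
Step 2: Compute the convergence rate.
r = 1 - 2/(kappa + 1) = 1 - 2*mu/(L + mu) = (L - mu)/(L + mu) = 10/34 = 0.2941


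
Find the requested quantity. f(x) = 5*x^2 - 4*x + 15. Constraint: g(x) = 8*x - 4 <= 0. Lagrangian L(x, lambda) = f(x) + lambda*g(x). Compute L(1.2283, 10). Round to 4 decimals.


Step 1: Evaluate f(x).
f(1.2283) = 5*1.2283^2 - 4*1.2283 + 15 = 17.6304
Step 2: Evaluate g(x).
g(1.2283) = 8*1.2283 - 4 = 5.8264
Step 3: Compute Lagrangian.
L = 17.6304 + 10*5.8264 = 75.8944


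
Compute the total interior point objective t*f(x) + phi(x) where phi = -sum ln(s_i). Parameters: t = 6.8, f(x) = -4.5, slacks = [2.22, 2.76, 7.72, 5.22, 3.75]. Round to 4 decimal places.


Step 1: Compute log-barrier.
ln values: [0.7975, 1.0152, 2.0438, 1.6525, 1.3218]
phi = -(0.7975 + 1.0152 + 2.0438 + 1.6525 + 1.3218) = -6.8308
Step 2: Compute augmented objective.
t*f(x) = 6.8*-4.5 = -30.6
Total = -30.6 - 6.8308 = -37.4308


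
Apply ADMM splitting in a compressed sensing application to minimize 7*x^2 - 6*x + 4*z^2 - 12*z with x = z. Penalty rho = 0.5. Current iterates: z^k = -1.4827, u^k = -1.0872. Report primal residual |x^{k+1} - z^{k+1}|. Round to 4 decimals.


ADMM iteration with rho = 0.5, z^k = -1.4827, u^k = -1.0872
Step 1: x-update.
Minimize 7*x^2 - 6*x + (0.5/2)*(x + 1.4827 - 1.0872)^2
FOC: (2*7 + 0.5)*x = 6 + 0.5*(-1.4827 + 1.0872)
x^{k+1} = 0.4002
Step 2: z-update.
Minimize 4*z^2 - 12*z + (0.5/2)*(0.4002 - z - 1.0872)^2
FOC: (2*4 + 0.5)*z = 12 + 0.5*(0.4002 - 1.0872)
z^{k+1} = 1.3714
Step 3: u-update.
u^{k+1} = -1.0872 + 0.4002 - 1.3714 = -2.0584
Step 4: Primal residual = |0.4002 - 1.3714| = 0.9712
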